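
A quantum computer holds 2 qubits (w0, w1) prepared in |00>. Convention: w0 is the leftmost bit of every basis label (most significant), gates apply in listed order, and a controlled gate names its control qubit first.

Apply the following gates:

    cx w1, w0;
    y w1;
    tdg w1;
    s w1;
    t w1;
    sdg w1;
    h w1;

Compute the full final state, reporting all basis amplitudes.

The final amplitudes are sqrt(2)*I/2 on |00>, -sqrt(2)*I/2 on |01>, 0 on |10>, 0 on |11>.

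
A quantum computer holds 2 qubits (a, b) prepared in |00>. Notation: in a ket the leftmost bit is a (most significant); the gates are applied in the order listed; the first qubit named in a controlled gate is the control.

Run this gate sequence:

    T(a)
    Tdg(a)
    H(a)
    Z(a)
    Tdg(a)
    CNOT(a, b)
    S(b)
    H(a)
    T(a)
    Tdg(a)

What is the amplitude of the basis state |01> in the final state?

|01> carries amplitude -exp(I*pi/4)/2 in the final state.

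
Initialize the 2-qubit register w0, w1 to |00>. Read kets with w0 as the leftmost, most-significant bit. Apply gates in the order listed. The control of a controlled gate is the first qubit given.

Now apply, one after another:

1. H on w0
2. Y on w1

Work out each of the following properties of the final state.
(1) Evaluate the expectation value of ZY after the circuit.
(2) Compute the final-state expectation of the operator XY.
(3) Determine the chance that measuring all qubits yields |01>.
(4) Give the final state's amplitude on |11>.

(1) The expectation value of ZY is 0.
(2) The expectation value of XY is 0.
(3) Outcome |01> occurs with probability 1/2.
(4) |11> carries amplitude sqrt(2)*I/2 in the final state.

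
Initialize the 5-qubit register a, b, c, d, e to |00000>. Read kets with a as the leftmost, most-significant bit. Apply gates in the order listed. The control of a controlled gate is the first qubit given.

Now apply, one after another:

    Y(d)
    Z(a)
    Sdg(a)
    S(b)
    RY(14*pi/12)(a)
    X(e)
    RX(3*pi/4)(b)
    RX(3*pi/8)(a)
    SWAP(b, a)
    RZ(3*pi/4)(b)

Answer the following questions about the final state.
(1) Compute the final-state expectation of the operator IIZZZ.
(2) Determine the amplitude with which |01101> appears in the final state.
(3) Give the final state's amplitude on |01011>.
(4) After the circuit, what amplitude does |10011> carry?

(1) The observable IIZZZ averages to 1.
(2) The amplitude on |01101> is 0.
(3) |01011> carries amplitude -sqrt(6)*sqrt(1/2 - sqrt(2)/4)*exp(3*I*pi/8)*sin(3*pi/16)/4 + sqrt(2)*I*sqrt(1/2 - sqrt(2)/4)*exp(3*I*pi/8)*cos(3*pi/16)/4 + sqrt(2)*sqrt(1/2 - sqrt(2)/4)*exp(3*I*pi/8)*sin(3*pi/16)/4 + sqrt(6)*I*sqrt(1/2 - sqrt(2)/4)*exp(3*I*pi/8)*cos(3*pi/16)/4 in the final state.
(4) The amplitude on |10011> is sqrt(2)*sqrt(sqrt(2)/4 + 1/2)*exp(-3*I*pi/8)*cos(3*pi/16)/4 - sqrt(6)*I*sqrt(sqrt(2)/4 + 1/2)*exp(-3*I*pi/8)*sin(3*pi/16)/4 - sqrt(2)*I*sqrt(sqrt(2)/4 + 1/2)*exp(-3*I*pi/8)*sin(3*pi/16)/4 - sqrt(6)*sqrt(sqrt(2)/4 + 1/2)*exp(-3*I*pi/8)*cos(3*pi/16)/4.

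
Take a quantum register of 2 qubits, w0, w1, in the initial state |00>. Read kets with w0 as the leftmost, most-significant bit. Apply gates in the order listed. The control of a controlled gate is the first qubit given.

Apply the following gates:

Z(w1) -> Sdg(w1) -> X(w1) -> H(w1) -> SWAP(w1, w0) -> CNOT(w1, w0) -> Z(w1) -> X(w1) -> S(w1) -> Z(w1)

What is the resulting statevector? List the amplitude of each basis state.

After the circuit, the state carries amplitude 0 on |00>, -sqrt(2)*I/2 on |01>, 0 on |10>, sqrt(2)*I/2 on |11>.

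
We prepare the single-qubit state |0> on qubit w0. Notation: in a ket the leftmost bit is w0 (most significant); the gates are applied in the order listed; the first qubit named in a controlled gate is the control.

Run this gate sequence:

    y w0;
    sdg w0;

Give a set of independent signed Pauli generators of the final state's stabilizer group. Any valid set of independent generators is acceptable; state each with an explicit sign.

The final state is stabilized by the group generated by -Z; other independent generating sets are equally valid.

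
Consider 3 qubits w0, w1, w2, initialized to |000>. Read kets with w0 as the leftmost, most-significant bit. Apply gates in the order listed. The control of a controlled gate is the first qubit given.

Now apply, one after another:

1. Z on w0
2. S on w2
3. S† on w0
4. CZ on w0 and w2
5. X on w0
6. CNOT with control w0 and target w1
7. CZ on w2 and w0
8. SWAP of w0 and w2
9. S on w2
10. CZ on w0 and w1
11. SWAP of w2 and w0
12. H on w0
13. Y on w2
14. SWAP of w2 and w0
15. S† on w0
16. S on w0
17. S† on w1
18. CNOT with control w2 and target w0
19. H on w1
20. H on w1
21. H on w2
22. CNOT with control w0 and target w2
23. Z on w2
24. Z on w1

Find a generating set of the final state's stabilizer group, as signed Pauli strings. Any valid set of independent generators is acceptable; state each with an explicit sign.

The stabilizer group can be generated by -XIZ, +ZIX, -IZI, among other valid generating sets.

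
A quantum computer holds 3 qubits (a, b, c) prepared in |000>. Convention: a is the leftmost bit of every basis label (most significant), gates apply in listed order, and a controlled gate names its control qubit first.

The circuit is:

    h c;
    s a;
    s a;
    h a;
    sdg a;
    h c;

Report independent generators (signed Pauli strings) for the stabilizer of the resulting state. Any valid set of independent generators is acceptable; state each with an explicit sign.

One valid set of independent stabilizer generators is -YII, +IZI, +IIZ (any independent generating set of the same group is equally correct).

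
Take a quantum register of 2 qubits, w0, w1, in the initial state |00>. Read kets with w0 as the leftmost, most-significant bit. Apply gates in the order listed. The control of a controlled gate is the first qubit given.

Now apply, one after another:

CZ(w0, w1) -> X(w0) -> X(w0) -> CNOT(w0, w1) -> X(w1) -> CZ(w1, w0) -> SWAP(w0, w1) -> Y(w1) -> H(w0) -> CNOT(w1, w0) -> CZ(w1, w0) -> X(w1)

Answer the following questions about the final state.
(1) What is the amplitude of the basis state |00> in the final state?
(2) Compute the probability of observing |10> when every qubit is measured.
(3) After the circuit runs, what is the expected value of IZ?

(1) The amplitude on |00> is -sqrt(2)*I/2. Key observation: gates 2-3 undo each other exactly, leaving only the rest of the circuit to track.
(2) The probability of measuring |10> is 1/2.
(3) In the final state, IZ has expectation 1.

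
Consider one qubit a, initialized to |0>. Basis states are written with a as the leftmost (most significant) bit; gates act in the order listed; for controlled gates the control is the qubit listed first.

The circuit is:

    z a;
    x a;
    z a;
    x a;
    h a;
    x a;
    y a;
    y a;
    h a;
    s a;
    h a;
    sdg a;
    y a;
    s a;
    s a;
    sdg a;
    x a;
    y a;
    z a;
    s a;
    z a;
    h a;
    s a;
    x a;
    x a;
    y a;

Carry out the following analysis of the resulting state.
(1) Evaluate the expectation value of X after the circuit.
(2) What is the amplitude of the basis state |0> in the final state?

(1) In the final state, X has expectation 1. Key observation: the block from step 24 through step 25 cancels to the identity and can be dropped.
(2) The final state's coefficient on |0> equals 1/2 - I/2.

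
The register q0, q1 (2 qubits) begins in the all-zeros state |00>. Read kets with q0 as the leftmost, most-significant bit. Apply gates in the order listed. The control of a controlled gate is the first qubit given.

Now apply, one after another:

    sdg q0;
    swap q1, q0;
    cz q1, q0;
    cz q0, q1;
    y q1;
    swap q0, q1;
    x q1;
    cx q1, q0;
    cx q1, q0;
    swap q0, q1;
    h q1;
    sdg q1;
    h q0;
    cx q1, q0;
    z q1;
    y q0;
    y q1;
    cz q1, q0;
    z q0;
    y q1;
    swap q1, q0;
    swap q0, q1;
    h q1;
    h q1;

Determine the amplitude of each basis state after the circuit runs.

The final amplitudes are -1/2 on |00>, -I/2 on |01>, -1/2 on |10>, I/2 on |11>.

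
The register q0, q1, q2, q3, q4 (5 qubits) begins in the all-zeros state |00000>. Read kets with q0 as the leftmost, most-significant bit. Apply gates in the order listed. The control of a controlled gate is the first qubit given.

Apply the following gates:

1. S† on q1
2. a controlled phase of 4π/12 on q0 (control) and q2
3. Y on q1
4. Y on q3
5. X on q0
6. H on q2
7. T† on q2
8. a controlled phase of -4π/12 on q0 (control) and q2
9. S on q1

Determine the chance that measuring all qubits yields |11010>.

A full measurement returns |11010> with probability 1/2.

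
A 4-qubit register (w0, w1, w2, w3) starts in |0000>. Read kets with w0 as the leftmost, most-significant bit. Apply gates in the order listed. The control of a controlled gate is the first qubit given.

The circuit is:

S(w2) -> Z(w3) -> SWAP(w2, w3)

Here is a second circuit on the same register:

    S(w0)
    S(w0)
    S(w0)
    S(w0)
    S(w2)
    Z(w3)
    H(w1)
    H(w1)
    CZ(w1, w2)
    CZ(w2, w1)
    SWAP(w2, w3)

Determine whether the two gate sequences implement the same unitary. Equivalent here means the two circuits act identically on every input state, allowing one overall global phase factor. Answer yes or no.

Yes, they are equivalent — the unitaries differ by at most a global phase.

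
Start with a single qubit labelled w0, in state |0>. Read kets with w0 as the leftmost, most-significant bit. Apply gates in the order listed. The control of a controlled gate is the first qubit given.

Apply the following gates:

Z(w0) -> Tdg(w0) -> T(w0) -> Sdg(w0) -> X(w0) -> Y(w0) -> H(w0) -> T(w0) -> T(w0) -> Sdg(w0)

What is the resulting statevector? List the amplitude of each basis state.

The final amplitudes are -sqrt(2)*I/2 on |0>, -sqrt(2)*I/2 on |1>.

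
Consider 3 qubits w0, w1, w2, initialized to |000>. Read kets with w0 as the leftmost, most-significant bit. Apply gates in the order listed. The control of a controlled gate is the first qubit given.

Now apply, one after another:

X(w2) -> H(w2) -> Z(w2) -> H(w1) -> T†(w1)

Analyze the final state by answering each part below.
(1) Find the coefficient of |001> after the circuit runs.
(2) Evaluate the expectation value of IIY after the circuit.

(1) The amplitude on |001> is 1/2.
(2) The observable IIY averages to 0.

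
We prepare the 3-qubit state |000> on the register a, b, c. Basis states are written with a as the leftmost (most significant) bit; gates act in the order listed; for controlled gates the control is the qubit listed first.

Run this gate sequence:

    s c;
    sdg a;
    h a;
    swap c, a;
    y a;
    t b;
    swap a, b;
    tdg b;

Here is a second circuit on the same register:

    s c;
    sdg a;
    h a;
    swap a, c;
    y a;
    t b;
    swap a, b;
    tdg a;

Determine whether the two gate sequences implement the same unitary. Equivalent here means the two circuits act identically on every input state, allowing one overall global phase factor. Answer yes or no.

No — the two circuits implement different unitaries, even allowing a global phase.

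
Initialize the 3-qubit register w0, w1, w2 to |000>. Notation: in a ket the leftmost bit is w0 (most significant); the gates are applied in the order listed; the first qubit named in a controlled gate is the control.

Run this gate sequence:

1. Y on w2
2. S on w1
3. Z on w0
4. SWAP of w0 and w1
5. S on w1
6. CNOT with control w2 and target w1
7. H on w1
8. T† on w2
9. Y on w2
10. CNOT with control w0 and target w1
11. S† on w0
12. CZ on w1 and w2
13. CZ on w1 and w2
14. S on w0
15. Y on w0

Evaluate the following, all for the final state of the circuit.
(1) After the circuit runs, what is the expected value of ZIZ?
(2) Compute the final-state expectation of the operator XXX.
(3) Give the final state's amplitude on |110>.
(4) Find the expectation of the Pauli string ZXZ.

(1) In the final state, ZIZ has expectation -1. Key observation: steps 11-14 multiply out to the identity, so the circuit reduces to the remaining gates.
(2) In the final state, XXX has expectation 0.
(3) |110> carries amplitude -sqrt(2)*exp(I*pi/4)/2 in the final state.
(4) In the final state, ZXZ has expectation 1.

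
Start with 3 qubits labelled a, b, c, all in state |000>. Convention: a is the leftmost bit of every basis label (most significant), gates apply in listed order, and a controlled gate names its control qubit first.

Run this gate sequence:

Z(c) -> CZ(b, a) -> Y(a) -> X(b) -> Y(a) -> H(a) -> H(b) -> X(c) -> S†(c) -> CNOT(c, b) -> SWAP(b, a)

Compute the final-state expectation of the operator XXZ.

The expectation value of XXZ is 1.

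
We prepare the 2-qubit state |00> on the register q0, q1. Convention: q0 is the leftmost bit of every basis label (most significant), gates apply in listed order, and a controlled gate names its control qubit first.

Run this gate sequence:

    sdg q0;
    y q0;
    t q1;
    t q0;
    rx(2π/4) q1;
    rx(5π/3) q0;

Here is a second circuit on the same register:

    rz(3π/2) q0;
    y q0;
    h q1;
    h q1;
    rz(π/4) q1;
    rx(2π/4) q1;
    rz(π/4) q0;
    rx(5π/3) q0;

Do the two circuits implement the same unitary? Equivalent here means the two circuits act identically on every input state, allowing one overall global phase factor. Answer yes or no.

Yes, they are equivalent — the unitaries differ by at most a global phase.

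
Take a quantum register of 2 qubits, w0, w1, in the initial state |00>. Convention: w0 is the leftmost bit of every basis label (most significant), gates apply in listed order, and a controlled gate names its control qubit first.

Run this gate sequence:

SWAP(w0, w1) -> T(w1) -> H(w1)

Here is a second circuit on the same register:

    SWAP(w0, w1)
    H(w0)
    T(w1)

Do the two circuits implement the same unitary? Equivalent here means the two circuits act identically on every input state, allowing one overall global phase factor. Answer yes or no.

No: there is an input state on which the two circuits produce genuinely different outputs (not merely differing by a phase).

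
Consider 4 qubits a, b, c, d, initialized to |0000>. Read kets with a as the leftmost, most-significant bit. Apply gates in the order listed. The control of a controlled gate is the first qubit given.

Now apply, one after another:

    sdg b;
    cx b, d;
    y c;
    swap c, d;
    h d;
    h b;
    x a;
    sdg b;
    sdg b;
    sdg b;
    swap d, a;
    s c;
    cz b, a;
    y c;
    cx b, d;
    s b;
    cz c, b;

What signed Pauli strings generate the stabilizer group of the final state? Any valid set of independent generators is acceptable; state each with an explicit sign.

The stabilizer group can be generated by +XIIZ, +ZXIX, -IZIZ, -IIZI, among other valid generating sets.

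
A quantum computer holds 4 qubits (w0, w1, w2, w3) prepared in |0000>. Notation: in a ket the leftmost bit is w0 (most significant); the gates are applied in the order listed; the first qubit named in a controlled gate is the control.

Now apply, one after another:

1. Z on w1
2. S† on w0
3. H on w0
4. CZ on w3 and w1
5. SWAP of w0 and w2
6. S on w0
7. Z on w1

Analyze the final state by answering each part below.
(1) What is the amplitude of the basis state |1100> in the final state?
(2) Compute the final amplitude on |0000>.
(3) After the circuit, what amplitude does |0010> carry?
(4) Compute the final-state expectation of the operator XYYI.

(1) The final state's coefficient on |1100> equals 0.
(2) The final state's coefficient on |0000> equals sqrt(2)/2.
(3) The amplitude on |0010> is sqrt(2)/2.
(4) In the final state, XYYI has expectation 0.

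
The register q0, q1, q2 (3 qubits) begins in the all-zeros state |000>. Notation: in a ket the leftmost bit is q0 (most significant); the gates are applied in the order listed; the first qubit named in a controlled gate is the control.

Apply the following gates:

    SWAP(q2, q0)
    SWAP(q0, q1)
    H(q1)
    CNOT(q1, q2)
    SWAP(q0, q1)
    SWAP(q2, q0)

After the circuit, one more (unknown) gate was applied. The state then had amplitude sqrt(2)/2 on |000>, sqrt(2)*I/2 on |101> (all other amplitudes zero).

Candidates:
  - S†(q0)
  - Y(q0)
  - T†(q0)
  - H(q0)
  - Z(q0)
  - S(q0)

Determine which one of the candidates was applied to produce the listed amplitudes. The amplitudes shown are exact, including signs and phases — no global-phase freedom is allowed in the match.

The applied gate was S(q0).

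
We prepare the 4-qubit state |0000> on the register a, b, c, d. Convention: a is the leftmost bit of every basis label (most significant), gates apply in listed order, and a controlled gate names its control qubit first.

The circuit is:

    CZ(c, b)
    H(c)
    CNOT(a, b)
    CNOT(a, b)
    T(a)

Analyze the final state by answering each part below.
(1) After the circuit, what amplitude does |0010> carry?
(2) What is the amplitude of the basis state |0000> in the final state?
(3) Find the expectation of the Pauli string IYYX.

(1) |0010> carries amplitude sqrt(2)/2 in the final state.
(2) |0000> carries amplitude sqrt(2)/2 in the final state.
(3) In the final state, IYYX has expectation 0.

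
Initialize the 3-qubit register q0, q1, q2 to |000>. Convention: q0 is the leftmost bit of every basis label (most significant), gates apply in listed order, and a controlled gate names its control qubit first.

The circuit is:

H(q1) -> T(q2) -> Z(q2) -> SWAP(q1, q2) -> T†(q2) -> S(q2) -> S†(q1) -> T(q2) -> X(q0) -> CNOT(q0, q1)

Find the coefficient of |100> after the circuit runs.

|100> carries amplitude 0 in the final state.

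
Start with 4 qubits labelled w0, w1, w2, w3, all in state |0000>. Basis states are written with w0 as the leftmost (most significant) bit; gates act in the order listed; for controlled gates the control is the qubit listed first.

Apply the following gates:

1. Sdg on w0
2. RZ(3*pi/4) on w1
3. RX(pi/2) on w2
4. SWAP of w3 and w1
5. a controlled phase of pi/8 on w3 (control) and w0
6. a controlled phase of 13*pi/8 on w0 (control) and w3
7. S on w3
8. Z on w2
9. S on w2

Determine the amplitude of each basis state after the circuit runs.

The final amplitudes are -sqrt(2)*exp(5*I*pi/8)/2 on |0000>, sqrt(2)*exp(5*I*pi/8)/2 on |0010>, and 0 on every other basis state.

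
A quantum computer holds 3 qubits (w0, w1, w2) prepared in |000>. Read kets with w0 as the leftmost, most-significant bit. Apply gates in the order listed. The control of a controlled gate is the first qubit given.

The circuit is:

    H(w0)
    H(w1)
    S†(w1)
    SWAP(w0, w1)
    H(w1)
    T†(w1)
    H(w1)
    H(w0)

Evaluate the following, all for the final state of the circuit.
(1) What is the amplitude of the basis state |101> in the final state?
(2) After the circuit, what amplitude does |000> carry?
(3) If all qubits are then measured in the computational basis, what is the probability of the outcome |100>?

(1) The final state's coefficient on |101> equals 0.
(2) The amplitude on |000> is sqrt(2)*(1 - I)/4.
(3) A full measurement returns |100> with probability 1/4.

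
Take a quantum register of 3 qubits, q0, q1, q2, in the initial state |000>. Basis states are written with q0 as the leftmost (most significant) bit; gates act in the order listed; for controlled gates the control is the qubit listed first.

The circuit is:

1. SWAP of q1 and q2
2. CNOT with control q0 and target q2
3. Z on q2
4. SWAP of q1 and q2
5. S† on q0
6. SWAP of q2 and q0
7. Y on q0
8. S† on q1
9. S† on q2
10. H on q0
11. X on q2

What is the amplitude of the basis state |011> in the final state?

The final state's coefficient on |011> equals 0.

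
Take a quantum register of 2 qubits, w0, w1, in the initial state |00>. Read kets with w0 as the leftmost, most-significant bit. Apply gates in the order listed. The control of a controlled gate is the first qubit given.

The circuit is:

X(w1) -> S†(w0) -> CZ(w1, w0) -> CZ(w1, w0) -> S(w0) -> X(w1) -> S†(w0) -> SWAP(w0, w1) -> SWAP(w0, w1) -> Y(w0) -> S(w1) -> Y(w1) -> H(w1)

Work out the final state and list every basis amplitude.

After the circuit, the state carries amplitude 0 on |00>, 0 on |01>, -sqrt(2)/2 on |10>, sqrt(2)/2 on |11>. Key observation: steps 1-6 multiply out to the identity, so the circuit reduces to the remaining gates.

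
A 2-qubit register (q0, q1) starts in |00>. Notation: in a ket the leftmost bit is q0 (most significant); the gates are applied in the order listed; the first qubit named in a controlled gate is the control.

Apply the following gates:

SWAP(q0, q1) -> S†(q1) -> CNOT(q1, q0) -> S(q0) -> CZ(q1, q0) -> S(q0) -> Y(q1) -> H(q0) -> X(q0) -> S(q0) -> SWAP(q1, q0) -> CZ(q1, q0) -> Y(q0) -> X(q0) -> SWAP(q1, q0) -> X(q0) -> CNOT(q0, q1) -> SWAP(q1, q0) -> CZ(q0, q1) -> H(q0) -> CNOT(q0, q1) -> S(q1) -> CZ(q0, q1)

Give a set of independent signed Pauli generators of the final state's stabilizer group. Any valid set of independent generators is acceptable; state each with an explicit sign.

The stabilizer group can be generated by +YZ, -ZX, among other valid generating sets.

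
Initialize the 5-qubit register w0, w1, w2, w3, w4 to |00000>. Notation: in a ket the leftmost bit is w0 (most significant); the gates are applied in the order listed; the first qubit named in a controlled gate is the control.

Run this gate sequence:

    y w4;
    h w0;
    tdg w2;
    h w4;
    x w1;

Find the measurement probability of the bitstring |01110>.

A full measurement returns |01110> with probability 0.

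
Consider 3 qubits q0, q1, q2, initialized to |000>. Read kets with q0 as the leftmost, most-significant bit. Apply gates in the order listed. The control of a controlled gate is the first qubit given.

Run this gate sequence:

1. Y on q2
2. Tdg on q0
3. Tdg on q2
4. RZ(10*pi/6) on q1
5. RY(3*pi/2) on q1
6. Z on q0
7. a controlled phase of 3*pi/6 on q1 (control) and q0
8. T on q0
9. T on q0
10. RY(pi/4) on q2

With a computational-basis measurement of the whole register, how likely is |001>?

Outcome |001> occurs with probability sqrt(2)/8 + 1/4.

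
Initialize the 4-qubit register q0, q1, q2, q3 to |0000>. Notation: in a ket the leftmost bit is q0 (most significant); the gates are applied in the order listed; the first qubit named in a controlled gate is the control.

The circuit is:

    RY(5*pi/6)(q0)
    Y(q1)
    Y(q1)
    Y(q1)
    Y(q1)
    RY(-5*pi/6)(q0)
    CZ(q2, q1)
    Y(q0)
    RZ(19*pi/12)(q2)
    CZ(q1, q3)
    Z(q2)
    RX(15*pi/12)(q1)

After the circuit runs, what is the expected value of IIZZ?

In the final state, IIZZ has expectation 1. Key observation: steps 1-6 multiply out to the identity, so the circuit reduces to the remaining gates.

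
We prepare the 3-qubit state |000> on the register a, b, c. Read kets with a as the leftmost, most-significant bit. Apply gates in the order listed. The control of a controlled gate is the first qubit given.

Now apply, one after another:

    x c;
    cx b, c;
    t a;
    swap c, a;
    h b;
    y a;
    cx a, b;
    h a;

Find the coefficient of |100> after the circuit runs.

|100> carries amplitude -I/2 in the final state.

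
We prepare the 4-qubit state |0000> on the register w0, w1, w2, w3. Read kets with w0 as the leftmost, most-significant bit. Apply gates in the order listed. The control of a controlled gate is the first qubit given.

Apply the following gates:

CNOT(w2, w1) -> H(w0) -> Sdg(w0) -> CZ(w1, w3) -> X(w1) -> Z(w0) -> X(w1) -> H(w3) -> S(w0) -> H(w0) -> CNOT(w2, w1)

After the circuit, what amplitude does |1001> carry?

The amplitude on |1001> is sqrt(2)/2.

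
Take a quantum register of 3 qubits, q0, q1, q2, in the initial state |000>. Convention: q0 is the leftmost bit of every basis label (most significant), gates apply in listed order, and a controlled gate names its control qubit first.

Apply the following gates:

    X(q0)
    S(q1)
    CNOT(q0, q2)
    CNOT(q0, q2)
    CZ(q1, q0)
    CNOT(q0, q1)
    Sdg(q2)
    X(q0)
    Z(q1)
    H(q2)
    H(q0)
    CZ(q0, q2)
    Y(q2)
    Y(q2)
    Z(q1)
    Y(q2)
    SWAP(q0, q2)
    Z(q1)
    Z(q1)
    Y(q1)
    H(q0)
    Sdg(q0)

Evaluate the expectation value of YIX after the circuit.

The expectation value of YIX is 1.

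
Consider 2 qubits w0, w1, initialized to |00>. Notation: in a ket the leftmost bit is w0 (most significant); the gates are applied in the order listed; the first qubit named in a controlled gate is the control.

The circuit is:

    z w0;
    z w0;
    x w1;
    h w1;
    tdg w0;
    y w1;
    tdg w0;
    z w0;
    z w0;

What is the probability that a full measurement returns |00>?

A full measurement returns |00> with probability 1/2.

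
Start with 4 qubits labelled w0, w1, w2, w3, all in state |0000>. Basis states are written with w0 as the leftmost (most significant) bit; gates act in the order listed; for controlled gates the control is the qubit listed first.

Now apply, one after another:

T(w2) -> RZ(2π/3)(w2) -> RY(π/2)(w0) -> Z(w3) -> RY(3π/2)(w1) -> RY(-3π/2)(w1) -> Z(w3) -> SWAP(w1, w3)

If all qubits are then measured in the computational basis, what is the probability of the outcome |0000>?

A full measurement returns |0000> with probability 1/2. Key observation: the block from step 4 through step 7 cancels to the identity and can be dropped.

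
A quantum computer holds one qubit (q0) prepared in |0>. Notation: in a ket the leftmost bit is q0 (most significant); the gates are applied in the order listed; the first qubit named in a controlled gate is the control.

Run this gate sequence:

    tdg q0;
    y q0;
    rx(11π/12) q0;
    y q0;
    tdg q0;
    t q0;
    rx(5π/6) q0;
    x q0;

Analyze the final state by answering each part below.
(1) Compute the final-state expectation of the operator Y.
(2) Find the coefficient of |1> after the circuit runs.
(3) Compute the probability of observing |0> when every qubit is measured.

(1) In the final state, Y has expectation -sqrt(6)/4 + sqrt(2)/4.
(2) The final state's coefficient on |1> equals -sqrt(4 - 2*sqrt(2))/8 + sqrt(12 - 6*sqrt(2))/8 + sqrt(2*sqrt(2) + 4)/8 + sqrt(6*sqrt(2) + 12)/8.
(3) Outcome |0> occurs with probability -sqrt(6)/8 - sqrt(2)/8 + 1/2.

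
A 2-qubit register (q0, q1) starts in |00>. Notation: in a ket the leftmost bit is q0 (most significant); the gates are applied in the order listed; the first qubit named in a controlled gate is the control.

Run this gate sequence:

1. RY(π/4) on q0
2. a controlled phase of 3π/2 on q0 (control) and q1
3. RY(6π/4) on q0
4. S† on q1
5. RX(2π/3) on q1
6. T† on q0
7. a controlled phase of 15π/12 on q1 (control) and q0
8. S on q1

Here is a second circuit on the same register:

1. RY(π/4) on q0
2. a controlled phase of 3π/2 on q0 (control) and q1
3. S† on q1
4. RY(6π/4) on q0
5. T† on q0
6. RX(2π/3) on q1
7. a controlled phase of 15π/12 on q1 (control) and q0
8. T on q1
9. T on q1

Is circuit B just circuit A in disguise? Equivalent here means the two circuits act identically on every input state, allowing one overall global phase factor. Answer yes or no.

Yes: on every input state the two circuits agree up to one overall phase factor.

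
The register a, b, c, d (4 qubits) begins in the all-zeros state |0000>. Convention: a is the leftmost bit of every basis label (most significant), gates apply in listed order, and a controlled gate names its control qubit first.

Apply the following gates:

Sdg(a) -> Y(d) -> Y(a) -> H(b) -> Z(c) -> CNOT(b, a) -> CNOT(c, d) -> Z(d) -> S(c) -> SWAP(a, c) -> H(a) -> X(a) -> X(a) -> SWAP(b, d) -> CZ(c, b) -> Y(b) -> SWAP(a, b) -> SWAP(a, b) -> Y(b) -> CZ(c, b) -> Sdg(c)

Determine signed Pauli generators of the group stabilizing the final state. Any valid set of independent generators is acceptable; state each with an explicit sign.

The final state is stabilized by the group generated by +XIII, +IIXY, -IZII, -IIZZ; other independent generating sets are equally valid. Key observation: steps 15-20 multiply out to the identity, so the circuit reduces to the remaining gates.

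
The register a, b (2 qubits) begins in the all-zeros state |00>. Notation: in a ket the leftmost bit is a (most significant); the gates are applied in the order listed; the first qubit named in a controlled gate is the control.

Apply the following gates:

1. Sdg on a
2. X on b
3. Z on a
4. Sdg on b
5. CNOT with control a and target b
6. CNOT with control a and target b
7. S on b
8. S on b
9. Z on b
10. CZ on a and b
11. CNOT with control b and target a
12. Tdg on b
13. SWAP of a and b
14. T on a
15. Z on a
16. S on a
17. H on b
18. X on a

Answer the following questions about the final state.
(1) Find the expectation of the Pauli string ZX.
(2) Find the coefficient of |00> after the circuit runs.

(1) The observable ZX averages to -1.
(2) The final state's coefficient on |00> equals -sqrt(2)/2.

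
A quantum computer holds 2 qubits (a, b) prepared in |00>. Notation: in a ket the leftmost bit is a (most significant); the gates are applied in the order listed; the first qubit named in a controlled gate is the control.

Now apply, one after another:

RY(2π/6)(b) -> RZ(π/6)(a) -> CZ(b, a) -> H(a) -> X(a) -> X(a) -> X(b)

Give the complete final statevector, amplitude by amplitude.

The resulting statevector has amplitude -sqrt(2)*exp(11*I*pi/12)/4 on |00>, -sqrt(6)*exp(11*I*pi/12)/4 on |01>, -sqrt(2)*exp(11*I*pi/12)/4 on |10>, -sqrt(6)*exp(11*I*pi/12)/4 on |11>. Key observation: gates 5-6 undo each other exactly, leaving only the rest of the circuit to track.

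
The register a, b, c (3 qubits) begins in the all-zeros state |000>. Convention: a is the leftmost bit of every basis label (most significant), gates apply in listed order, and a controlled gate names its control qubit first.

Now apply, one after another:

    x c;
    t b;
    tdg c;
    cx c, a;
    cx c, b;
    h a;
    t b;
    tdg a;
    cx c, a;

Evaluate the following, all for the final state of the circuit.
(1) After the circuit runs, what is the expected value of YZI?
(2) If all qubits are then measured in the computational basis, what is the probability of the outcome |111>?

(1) The observable YZI averages to sqrt(2)/2.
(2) The probability of measuring |111> is 1/2.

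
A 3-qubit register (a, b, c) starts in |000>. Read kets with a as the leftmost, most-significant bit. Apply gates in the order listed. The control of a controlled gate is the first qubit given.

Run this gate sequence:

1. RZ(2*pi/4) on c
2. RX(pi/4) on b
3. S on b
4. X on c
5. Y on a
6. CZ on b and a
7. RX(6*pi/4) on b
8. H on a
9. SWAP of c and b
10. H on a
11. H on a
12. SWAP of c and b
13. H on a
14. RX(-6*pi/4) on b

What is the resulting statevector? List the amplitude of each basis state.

The final amplitudes are sqrt(sqrt(2) + 2)*exp(I*pi/4)/2 on |101>, -sqrt(2 - sqrt(2))*exp(I*pi/4)/2 on |111>, and 0 on every other basis state. Key observation: steps 7-14 multiply out to the identity, so the circuit reduces to the remaining gates.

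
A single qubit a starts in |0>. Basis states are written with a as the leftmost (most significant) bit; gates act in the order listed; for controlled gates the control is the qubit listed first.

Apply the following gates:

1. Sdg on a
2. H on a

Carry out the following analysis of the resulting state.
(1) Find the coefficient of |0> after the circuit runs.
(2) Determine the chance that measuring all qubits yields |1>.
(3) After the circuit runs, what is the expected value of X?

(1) |0> carries amplitude sqrt(2)/2 in the final state.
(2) The probability of measuring |1> is 1/2.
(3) The expectation value of X is 1.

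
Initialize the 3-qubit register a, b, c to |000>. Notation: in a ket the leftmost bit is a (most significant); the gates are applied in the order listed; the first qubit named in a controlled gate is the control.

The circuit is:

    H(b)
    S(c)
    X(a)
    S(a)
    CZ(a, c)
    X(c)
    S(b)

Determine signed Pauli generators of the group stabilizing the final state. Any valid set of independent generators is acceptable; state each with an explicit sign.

The stabilizer group can be generated by +IYI, -ZII, -IIZ, among other valid generating sets.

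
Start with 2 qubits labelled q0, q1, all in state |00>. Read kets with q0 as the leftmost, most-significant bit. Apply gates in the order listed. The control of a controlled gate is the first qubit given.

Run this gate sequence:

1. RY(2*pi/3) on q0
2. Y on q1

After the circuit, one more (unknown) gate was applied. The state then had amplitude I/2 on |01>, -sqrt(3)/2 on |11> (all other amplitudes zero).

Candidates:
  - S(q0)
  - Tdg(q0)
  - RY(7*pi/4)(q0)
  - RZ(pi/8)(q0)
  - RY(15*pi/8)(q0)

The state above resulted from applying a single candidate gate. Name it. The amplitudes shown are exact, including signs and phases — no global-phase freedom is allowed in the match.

The applied gate was S(q0).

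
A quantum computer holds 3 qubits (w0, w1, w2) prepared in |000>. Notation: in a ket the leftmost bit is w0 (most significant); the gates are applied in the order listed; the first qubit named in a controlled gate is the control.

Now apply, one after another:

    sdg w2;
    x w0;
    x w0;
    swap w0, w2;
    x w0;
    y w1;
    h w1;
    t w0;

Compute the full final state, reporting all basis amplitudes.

After the circuit, the state carries amplitude sqrt(2)*exp(3*I*pi/4)/2 on |100>, -sqrt(2)*exp(3*I*pi/4)/2 on |110>, and 0 on every other basis state. Key observation: gates 2-3 undo each other exactly, leaving only the rest of the circuit to track.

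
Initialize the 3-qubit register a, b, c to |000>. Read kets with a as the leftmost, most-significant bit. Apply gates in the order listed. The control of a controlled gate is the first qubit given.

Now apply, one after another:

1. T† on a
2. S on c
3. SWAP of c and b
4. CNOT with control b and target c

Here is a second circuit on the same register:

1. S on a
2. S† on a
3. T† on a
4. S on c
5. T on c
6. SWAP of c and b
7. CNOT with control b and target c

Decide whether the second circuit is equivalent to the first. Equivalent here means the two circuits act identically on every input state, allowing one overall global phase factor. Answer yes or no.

No — the two circuits implement different unitaries, even allowing a global phase.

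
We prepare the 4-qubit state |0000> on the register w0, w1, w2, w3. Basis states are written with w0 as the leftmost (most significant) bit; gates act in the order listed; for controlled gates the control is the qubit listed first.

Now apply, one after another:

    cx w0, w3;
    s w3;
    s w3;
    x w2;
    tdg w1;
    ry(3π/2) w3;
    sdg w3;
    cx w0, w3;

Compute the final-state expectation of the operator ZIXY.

The observable ZIXY averages to 0.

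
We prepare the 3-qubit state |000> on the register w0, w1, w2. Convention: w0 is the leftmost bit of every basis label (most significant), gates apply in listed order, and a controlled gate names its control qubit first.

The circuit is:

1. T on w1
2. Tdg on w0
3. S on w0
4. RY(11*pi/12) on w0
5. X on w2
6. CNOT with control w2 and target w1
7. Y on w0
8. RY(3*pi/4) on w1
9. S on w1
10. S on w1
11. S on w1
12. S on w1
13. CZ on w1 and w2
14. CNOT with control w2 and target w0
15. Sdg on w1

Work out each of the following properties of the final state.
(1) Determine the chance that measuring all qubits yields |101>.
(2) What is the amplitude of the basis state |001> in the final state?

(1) Outcome |101> occurs with probability sqrt(3)/16 + sqrt(6)/16 + 3*sqrt(2)/16 + 5/16. Key observation: steps 9-12 multiply out to the identity, so the circuit reduces to the remaining gates.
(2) |001> carries amplitude I*(-2 - sqrt(2) + sqrt(6))/8 in the final state.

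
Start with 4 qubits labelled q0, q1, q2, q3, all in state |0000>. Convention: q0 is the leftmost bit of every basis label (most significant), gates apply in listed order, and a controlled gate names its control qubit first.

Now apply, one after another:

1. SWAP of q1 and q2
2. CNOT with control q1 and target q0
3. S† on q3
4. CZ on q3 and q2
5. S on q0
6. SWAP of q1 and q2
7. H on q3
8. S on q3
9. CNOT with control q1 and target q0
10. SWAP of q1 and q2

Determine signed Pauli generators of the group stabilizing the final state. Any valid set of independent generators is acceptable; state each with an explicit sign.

The final state is stabilized by the group generated by +IIIY, +ZIII, +IZII, +IIZI; other independent generating sets are equally valid.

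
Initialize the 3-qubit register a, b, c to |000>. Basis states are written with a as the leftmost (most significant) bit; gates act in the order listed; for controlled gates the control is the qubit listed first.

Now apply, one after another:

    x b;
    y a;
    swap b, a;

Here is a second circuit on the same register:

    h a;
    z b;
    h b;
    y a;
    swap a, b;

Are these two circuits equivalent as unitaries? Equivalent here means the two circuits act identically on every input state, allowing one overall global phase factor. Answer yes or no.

No: there is an input state on which the two circuits produce genuinely different outputs (not merely differing by a phase).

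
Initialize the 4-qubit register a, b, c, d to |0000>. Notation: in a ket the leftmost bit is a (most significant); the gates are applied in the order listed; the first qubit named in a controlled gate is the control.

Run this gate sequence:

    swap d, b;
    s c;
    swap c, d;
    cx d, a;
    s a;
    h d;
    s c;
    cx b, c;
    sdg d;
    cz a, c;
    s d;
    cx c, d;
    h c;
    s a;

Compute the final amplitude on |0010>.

|0010> carries amplitude 1/2 in the final state.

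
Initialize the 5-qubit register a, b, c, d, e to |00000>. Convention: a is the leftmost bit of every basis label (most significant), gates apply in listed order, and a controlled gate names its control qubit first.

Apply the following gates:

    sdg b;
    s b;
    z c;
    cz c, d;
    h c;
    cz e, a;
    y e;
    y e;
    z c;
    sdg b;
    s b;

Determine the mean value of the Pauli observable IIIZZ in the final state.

The observable IIIZZ averages to 1.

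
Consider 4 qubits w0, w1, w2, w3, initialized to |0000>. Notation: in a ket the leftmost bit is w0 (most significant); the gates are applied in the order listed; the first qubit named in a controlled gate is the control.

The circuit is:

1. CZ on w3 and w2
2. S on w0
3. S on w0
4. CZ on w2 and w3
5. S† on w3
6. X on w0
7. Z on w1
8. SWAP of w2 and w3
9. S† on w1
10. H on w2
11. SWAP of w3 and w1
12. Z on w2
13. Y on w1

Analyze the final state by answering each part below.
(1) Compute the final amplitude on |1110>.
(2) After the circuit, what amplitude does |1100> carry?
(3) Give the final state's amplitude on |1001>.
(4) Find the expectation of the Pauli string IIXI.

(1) The final state's coefficient on |1110> equals -sqrt(2)*I/2.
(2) The final state's coefficient on |1100> equals sqrt(2)*I/2.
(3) The final state's coefficient on |1001> equals 0.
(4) In the final state, IIXI has expectation -1.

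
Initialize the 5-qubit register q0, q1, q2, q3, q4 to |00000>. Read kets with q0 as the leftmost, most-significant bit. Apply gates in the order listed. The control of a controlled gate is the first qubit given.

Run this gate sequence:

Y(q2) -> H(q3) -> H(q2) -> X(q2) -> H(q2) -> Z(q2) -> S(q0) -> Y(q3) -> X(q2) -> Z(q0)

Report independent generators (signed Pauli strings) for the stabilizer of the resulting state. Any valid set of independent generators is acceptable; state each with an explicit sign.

The stabilizer group can be generated by -IIIXI, +ZIIII, +IZIII, +IIZII, +IIIIZ, among other valid generating sets. Key observation: gates 3-6 undo each other exactly, leaving only the rest of the circuit to track.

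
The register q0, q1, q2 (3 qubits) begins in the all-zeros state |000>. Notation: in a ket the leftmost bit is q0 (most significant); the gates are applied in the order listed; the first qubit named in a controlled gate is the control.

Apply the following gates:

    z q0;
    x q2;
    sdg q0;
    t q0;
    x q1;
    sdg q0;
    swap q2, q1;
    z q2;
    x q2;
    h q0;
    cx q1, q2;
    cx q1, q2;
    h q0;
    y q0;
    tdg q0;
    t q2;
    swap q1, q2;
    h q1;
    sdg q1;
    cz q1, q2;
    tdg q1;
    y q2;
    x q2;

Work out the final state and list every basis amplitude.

The resulting statevector has amplitude sqrt(2)*exp(3*I*pi/4)/2 on |101>, -sqrt(2)/2 on |111>, and 0 on every other basis state. Key observation: steps 10-13 multiply out to the identity, so the circuit reduces to the remaining gates.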